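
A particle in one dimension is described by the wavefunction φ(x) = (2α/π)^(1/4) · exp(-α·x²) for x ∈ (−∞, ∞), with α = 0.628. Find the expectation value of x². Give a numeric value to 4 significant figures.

0.3981

⟨x²⟩ = ∫ x²·|φ|² dx (integrals over the domain).
Gaussian moments: ∫x^(2j)·e^(−2αx²) dx = (2j−1)!!/(4α)^j · √(π/(2α)), odd powers integrate to 0; here √(π/(2α)) = 1.5815.
⟨x²⟩ = 0.39809.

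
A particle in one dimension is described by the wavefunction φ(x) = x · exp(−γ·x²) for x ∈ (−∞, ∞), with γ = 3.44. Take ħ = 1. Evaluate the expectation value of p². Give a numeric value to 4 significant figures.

10.32

p² φ = −ħ² d²φ/dx²; ⟨p²⟩ = −ħ² ∫ φ*·φ'' dx / ∫|φ|² dx.
Expand each integrand as polynomial × e^(−2γx²) and use ∫x^(2j)·e^(−2γx²) dx = (2j−1)!!/(4γ)^j · √(π/(2γ)), odd powers → 0; here √(π/(2γ)) = 0.67574. Differentiate with the product rule, d/dx e^(−γx²) = −2γx·e^(−γx²).
State is unnormalized: ∫|φ|² dx = 0.049109, and ∫φ*·(−ħ² φ'') dx = 0.50681, so ⟨p²⟩ = 0.50681 / 0.049109.
⟨p²⟩ = 10.320.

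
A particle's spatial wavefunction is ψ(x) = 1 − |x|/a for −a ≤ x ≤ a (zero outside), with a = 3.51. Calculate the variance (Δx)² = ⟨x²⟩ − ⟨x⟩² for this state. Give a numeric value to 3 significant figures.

1.23

Compute ⟨x⟩ and ⟨x²⟩ separately, then (Δx)² = ⟨x²⟩ − ⟨x⟩².
ψ is even, so ∫ over [−a, a] = 2∫₀ᵃ with ψ = 1 − x/a there: ∫₀ᵃ (1 − x/a)² dx = a/3, ∫₀ᵃ x²(1 − x/a)² dx = a³/30, ∫₀ᵃ x⁴(1 − x/a)² dx = a⁵/105.
Normalization: ∫|ψ|² dx = 2.3400.
⟨x⟩ = 0.0000 and ⟨x²⟩ = 1.2320.
(Δx)² = 1.2320 − (0.0000)² = 1.2320.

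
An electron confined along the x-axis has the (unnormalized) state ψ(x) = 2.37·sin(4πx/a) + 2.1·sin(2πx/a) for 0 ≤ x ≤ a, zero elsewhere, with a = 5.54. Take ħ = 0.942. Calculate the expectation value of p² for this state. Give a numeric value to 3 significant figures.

3.06

p² ψ = −ħ² d²ψ/dx²; ⟨p²⟩ = −ħ² ∫ ψ*·ψ'' dx / ∫|ψ|² dx.
d²/dx² sin(jπx/a) = −(jπ/a)²·sin(jπx/a); on 0 ≤ x ≤ a, ∫sin²(jπx/a) dx = a/2 and ∫sin(jπx/a)·sin(lπx/a) dx = 0 for j ≠ l, so only diagonal terms survive in ∫|ψ|² and ∫ψ·ψ″; ∫ψ·ψ′ dx = [ψ²/2] between the walls = 0.
State is unnormalized: ∫|ψ|² dx = 27.775, and ∫ψ*·(−ħ² ψ'') dx = 84.979, so ⟨p²⟩ = 84.979 / 27.775.
⟨p²⟩ = 3.0596.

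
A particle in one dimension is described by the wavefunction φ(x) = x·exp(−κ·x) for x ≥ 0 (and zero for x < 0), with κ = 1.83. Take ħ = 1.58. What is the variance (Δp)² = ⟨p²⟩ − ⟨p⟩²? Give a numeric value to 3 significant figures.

8.36

Compute ⟨p⟩ and ⟨p²⟩ separately; (Δp)² = ⟨p²⟩ − ⟨p⟩².
Differentiate x·exp(−κ·x) with the product rule; every integrand then reduces to terms xʲ·e^(−2κx) on [0, ∞), with ∫₀^∞ xʲ·e^(−2κx) dx = j!/(2κ)^(j+1).
Normalization: ∫|φ|² dx = 0.040793.
⟨p⟩ = 0.0000 and ⟨p²⟩ = 8.3602.
(Δp)² = 8.3602 − (0.0000)² = 8.3602.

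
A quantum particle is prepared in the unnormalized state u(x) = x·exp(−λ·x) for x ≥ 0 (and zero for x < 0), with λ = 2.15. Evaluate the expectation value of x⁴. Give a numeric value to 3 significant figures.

⟨x⁴⟩ = ∫ x⁴·|u|² dx / ∫|u|² dx (integrals over the domain).
Every integrand reduces to terms xʲ·e^(−2λx) on [0, ∞); use ∫₀^∞ xʲ·e^(−2λx) dx = j!/(2λ)^(j+1).
State is unnormalized: ∫|u|² dx = 0.025155, and ∫u*·x⁴·u dx = 0.026488, so ⟨x⁴⟩ = 0.026488 / 0.025155.
⟨x⁴⟩ = 1.0530.

1.05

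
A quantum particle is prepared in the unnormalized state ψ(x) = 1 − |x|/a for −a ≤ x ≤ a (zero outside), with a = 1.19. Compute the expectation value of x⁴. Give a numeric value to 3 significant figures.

⟨x⁴⟩ = ∫ x⁴·|ψ|² dx / ∫|ψ|² dx (integrals over the domain).
ψ is even, so ∫ over [−a, a] = 2∫₀ᵃ with ψ = 1 − x/a there: ∫₀ᵃ (1 − x/a)² dx = a/3, ∫₀ᵃ x²(1 − x/a)² dx = a³/30, ∫₀ᵃ x⁴(1 − x/a)² dx = a⁵/105.
State is unnormalized: ∫|ψ|² dx = 0.79333, and ∫ψ*·x⁴·ψ dx = 0.045454, so ⟨x⁴⟩ = 0.045454 / 0.79333.
⟨x⁴⟩ = 0.057295.

0.0573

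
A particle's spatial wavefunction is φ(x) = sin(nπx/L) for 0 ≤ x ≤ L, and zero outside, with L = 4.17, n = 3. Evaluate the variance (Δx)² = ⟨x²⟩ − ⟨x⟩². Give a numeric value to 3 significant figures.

Compute ⟨x⟩ and ⟨x²⟩ separately, then (Δx)² = ⟨x²⟩ − ⟨x⟩².
With sin²θ = (1 − cos2θ)/2 on 0 ≤ x ≤ L: ∫sin²(nπx/L) dx = L/2, ∫x·sin²(nπx/L) dx = L²/4, ∫x²·sin²(nπx/L) dx = L³·(1/6 − 1/(4n²π²)); higher powers xᵏ the same way, integrating xᵏ·cos(2nπx/L) by parts.
Normalization: ∫|φ|² dx = 2.0850.
⟨x⟩ = 2.0850 and ⟨x²⟩ = 5.6984.
(Δx)² = 5.6984 − (2.0850)² = 1.3512.

1.35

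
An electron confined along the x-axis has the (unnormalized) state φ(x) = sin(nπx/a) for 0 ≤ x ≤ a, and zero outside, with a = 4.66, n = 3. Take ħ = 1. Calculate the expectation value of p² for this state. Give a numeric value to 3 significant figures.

p² φ = −ħ² d²φ/dx²; ⟨p²⟩ = −ħ² ∫ φ*·φ'' dx / ∫|φ|² dx.
d/dx sin(nπx/a) = (nπ/a)·cos(nπx/a) and d²/dx² sin(nπx/a) = −(nπ/a)²·sin(nπx/a); on 0 ≤ x ≤ a, ∫sin²(nπx/a) dx = a/2 and ∫sin(nπx/a)·cos(nπx/a) dx = 0.
State is unnormalized: ∫|φ|² dx = 2.3300, and ∫φ*·(−ħ² φ'') dx = 9.5307, so ⟨p²⟩ = 9.5307 / 2.3300.
⟨p²⟩ = 4.0904.

4.09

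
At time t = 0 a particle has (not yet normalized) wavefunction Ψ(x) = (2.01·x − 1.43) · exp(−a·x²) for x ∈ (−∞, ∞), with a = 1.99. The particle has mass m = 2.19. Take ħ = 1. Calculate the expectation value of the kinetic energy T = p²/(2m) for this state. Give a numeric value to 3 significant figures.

T = −(ħ²/2m) d²/dx², so ⟨T⟩ = −(ħ²/2m) ∫ Ψ*·Ψ'' dx / ∫|Ψ|² dx; with m = 2.19.
Expand each integrand as polynomial × e^(−2ax²) and use ∫x^(2j)·e^(−2ax²) dx = (2j−1)!!/(4a)^j · √(π/(2a)), odd powers → 0; here √(π/(2a)) = 0.88845. Differentiate with the product rule, d/dx e^(−ax²) = −2ax·e^(−ax²).
State is unnormalized: ∫|Ψ|² dx = 2.2677, and ∫Ψ*·(−ħ²/2m · Ψ'') dx = 1.4401, so ⟨T⟩ = 1.4401 / 2.2677.
⟨T⟩ = 0.63503.

0.635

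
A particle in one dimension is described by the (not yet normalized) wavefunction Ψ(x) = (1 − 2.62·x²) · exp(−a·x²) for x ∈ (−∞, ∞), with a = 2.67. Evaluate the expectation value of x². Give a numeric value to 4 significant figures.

0.05847

⟨x²⟩ = ∫ x²·|Ψ|² dx / ∫|Ψ|² dx (integrals over the domain).
Expand each integrand as polynomial × e^(−2ax²) and use ∫x^(2j)·e^(−2ax²) dx = (2j−1)!!/(4a)^j · √(π/(2a)), odd powers → 0; here √(π/(2a)) = 0.76702.
State is unnormalized: ∫|Ψ|² dx = 0.52917, and ∫Ψ*·x²·Ψ dx = 0.030940, so ⟨x²⟩ = 0.030940 / 0.52917.
⟨x²⟩ = 0.058468.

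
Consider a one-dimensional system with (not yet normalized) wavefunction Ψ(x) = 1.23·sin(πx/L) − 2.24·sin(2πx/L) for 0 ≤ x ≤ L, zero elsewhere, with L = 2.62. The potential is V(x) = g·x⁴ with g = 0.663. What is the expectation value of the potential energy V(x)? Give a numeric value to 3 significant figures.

⟨V⟩ = ∫ V(x)·|Ψ|² dx / ∫|Ψ|² dx.
On 0 ≤ x ≤ L (j ≠ l): ∫sin²(jπx/L) dx = L/2, ∫sin(jπx/L)·sin(lπx/L) dx = 0; diagonal moments ∫x·sin²(jπx/L) dx = L²/4, ∫x²·sin²(jπx/L) dx = L³·(1/6 − 1/(4j²π²)); cross terms ∫x·sin(jπx/L)·sin(lπx/L) dx = 0 for j + l even and −4jlL²/(π²(j² − l²)²) for j + l odd, ∫x²·sin(jπx/L)·sin(lπx/L) dx = (−1)^(j+l)·4jlL³/(π²(j² − l²)²); higher powers the same way via product-to-sum and parts.
State is unnormalized: ∫|Ψ|² dx = 8.5550, and ∫Ψ*·V(x)·Ψ dx = 69.494, so ⟨V⟩ = 69.494 / 8.5550.
⟨V⟩ = 8.1232.

8.12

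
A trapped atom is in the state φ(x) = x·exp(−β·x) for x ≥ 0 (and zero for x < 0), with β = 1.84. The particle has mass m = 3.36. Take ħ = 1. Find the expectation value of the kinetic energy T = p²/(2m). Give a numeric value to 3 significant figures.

T = −(ħ²/2m) d²/dx², so ⟨T⟩ = −(ħ²/2m) ∫ φ*·φ'' dx / ∫|φ|² dx; with m = 3.36.
Differentiate x·exp(−β·x) with the product rule; every integrand then reduces to terms xʲ·e^(−2βx) on [0, ∞), with ∫₀^∞ xʲ·e^(−2βx) dx = j!/(2β)^(j+1).
State is unnormalized: ∫|φ|² dx = 0.040132, and ∫φ*·(−ħ²/2m · φ'') dx = 0.020219, so ⟨T⟩ = 0.020219 / 0.040132.
⟨T⟩ = 0.50381.

0.504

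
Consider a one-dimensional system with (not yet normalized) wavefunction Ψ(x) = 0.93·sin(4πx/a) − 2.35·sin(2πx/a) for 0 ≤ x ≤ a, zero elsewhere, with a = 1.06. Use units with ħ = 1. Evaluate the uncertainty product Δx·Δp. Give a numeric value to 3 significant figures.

1.51

Δx = √(⟨x²⟩−⟨x⟩²), Δp = √(⟨p²⟩−⟨p⟩²).
On 0 ≤ x ≤ a (j ≠ l): ∫sin²(jπx/a) dx = a/2, ∫sin(jπx/a)·sin(lπx/a) dx = 0; diagonal moments ∫x·sin²(jπx/a) dx = a²/4, ∫x²·sin²(jπx/a) dx = a³·(1/6 − 1/(4j²π²)); cross terms ∫x·sin(jπx/a)·sin(lπx/a) dx = 0 for j + l even and −4jla²/(π²(j² − l²)²) for j + l odd, ∫x²·sin(jπx/a)·sin(lπx/a) dx = (−1)^(j+l)·4jla³/(π²(j² − l²)²); higher powers the same way via product-to-sum and parts. d²/dx² sin(jπx/a) = −(jπ/a)²·sin(jπx/a); on 0 ≤ x ≤ a, ∫sin²(jπx/a) dx = a/2 and ∫sin(jπx/a)·sin(lπx/a) dx = 0 for j ≠ l, so only diagonal terms survive in ∫|Ψ|² and ∫Ψ·Ψ″; ∫Ψ·Ψ′ dx = [Ψ²/2] between the walls = 0.
Normalization: ∫|Ψ|² dx = 3.3853.
⟨x⟩ = 0.53000, ⟨x²⟩ = 0.32712 ⇒ Δx = 0.21500.
⟨p⟩ = 0.0000, ⟨p²⟩ = 49.409 ⇒ Δp = 7.0291.
Δx·Δp = 1.5112.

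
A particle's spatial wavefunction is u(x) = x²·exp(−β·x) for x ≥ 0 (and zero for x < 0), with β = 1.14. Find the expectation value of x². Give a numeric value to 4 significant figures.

⟨x²⟩ = ∫ x²·|u|² dx / ∫|u|² dx (integrals over the domain).
Every integrand reduces to terms xʲ·e^(−2βx) on [0, ∞); use ∫₀^∞ xʲ·e^(−2βx) dx = j!/(2β)^(j+1).
State is unnormalized: ∫|u|² dx = 0.38953, and ∫u*·x²·u dx = 2.2480, so ⟨x²⟩ = 2.2480 / 0.38953.
⟨x²⟩ = 5.7710.

5.771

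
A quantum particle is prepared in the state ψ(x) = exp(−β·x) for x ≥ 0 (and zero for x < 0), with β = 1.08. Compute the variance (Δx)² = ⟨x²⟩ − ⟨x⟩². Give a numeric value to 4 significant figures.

0.2143

Compute ⟨x⟩ and ⟨x²⟩ separately, then (Δx)² = ⟨x²⟩ − ⟨x⟩².
Every integrand reduces to terms xʲ·e^(−2βx) on [0, ∞); use ∫₀^∞ xʲ·e^(−2βx) dx = j!/(2β)^(j+1).
Normalization: ∫|ψ|² dx = 0.46296.
⟨x⟩ = 0.46296 and ⟨x²⟩ = 0.42867.
(Δx)² = 0.42867 − (0.46296)² = 0.21433.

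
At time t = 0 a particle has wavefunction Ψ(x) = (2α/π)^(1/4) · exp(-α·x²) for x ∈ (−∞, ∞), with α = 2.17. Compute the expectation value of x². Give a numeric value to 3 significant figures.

⟨x²⟩ = ∫ x²·|Ψ|² dx (integrals over the domain).
Gaussian moments: ∫x^(2j)·e^(−2αx²) dx = (2j−1)!!/(4α)^j · √(π/(2α)), odd powers integrate to 0; here √(π/(2α)) = 0.85081.
⟨x²⟩ = 0.11521.

0.115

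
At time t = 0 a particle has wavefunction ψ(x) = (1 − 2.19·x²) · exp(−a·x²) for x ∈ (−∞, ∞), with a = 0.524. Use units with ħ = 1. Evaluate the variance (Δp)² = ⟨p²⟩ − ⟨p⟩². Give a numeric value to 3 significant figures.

2.57

Compute ⟨p⟩ and ⟨p²⟩ separately; (Δp)² = ⟨p²⟩ − ⟨p⟩².
Expand each integrand as polynomial × e^(−2ax²) and use ∫x^(2j)·e^(−2ax²) dx = (2j−1)!!/(4a)^j · √(π/(2a)), odd powers → 0; here √(π/(2a)) = 1.7314. Differentiate with the product rule, d/dx e^(−ax²) = −2ax·e^(−ax²).
Normalization: ∫|ψ|² dx = 3.7838.
⟨p⟩ = 0.0000 and ⟨p²⟩ = 2.5731.
(Δp)² = 2.5731 − (0.0000)² = 2.5731.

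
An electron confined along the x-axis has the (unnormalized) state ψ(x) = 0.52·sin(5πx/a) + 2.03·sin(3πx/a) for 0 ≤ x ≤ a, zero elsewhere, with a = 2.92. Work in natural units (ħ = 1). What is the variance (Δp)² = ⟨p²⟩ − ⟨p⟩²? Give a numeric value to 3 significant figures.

11.6

Compute ⟨p⟩ and ⟨p²⟩ separately; (Δp)² = ⟨p²⟩ − ⟨p⟩².
d²/dx² sin(jπx/a) = −(jπ/a)²·sin(jπx/a); on 0 ≤ x ≤ a, ∫sin²(jπx/a) dx = a/2 and ∫sin(jπx/a)·sin(lπx/a) dx = 0 for j ≠ l, so only diagonal terms survive in ∫|ψ|² and ∫ψ·ψ″; ∫ψ·ψ′ dx = [ψ²/2] between the walls = 0.
Normalization: ∫|ψ|² dx = 6.4113.
⟨p⟩ = 0.0000 and ⟨p²⟩ = 11.558.
(Δp)² = 11.558 − (0.0000)² = 11.558.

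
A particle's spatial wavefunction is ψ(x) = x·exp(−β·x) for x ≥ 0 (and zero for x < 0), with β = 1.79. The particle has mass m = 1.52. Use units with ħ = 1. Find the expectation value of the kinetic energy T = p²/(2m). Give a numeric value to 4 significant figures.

T = −(ħ²/2m) d²/dx², so ⟨T⟩ = −(ħ²/2m) ∫ ψ*·ψ'' dx / ∫|ψ|² dx; with m = 1.52.
Differentiate x·exp(−β·x) with the product rule; every integrand then reduces to terms xʲ·e^(−2βx) on [0, ∞), with ∫₀^∞ xʲ·e^(−2βx) dx = j!/(2β)^(j+1).
State is unnormalized: ∫|ψ|² dx = 0.043589, and ∫ψ*·(−ħ²/2m · ψ'') dx = 0.045942, so ⟨T⟩ = 0.045942 / 0.043589.
⟨T⟩ = 1.0540.

1.054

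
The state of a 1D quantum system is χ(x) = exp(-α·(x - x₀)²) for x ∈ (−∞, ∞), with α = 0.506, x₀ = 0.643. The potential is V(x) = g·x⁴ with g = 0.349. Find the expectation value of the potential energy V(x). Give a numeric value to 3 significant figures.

0.743

⟨V⟩ = ∫ V(x)·|χ|² dx / ∫|χ|² dx.
Gaussian moments (u = x − x₀): ∫u^(2j)·e^(−2αu²) du = (2j−1)!!/(4α)^j · √(π/(2α)), odd powers integrate to 0; here √(π/(2α)) = 1.7619.
State is unnormalized: ∫|χ|² dx = 1.7619, and ∫χ*·V(x)·χ dx = 1.3091, so ⟨V⟩ = 1.3091 / 1.7619.
⟨V⟩ = 0.74299.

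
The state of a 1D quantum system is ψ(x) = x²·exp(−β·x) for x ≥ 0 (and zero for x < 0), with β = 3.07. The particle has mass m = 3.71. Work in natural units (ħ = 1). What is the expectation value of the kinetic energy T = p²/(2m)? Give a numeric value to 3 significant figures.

T = −(ħ²/2m) d²/dx², so ⟨T⟩ = −(ħ²/2m) ∫ ψ*·ψ'' dx / ∫|ψ|² dx; with m = 3.71.
Differentiate x²·exp(−β·x) with the product rule; every integrand then reduces to terms xʲ·e^(−2βx) on [0, ∞), with ∫₀^∞ xʲ·e^(−2βx) dx = j!/(2β)^(j+1).
State is unnormalized: ∫|ψ|² dx = 0.0027502, and ∫ψ*·(−ħ²/2m · ψ'') dx = 0.0011645, so ⟨T⟩ = 0.0011645 / 0.0027502.
⟨T⟩ = 0.42340.

0.423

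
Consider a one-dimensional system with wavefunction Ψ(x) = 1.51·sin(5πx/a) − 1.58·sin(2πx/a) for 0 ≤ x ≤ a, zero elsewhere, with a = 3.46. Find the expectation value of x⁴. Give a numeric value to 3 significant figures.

⟨x⁴⟩ = ∫ x⁴·|Ψ|² dx / ∫|Ψ|² dx (integrals over the domain).
On 0 ≤ x ≤ a (j ≠ l): ∫sin²(jπx/a) dx = a/2, ∫sin(jπx/a)·sin(lπx/a) dx = 0; diagonal moments ∫x·sin²(jπx/a) dx = a²/4, ∫x²·sin²(jπx/a) dx = a³·(1/6 − 1/(4j²π²)); cross terms ∫x·sin(jπx/a)·sin(lπx/a) dx = 0 for j + l even and −4jla²/(π²(j² − l²)²) for j + l odd, ∫x²·sin(jπx/a)·sin(lπx/a) dx = (−1)^(j+l)·4jla³/(π²(j² − l²)²); higher powers the same way via product-to-sum and parts.
State is unnormalized: ∫|Ψ|² dx = 8.2633, and ∫Ψ*·x⁴·Ψ dx = 259.51, so ⟨x⁴⟩ = 259.51 / 8.2633.
⟨x⁴⟩ = 31.405.

31.4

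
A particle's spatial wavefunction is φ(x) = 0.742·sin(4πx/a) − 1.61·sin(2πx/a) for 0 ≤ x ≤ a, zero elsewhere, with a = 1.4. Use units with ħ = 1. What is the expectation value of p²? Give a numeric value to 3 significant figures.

30.7

p² φ = −ħ² d²φ/dx²; ⟨p²⟩ = −ħ² ∫ φ*·φ'' dx / ∫|φ|² dx.
d²/dx² sin(jπx/a) = −(jπ/a)²·sin(jπx/a); on 0 ≤ x ≤ a, ∫sin²(jπx/a) dx = a/2 and ∫sin(jπx/a)·sin(lπx/a) dx = 0 for j ≠ l, so only diagonal terms survive in ∫|φ|² and ∫φ·φ″; ∫φ·φ′ dx = [φ²/2] between the walls = 0.
State is unnormalized: ∫|φ|² dx = 2.1999, and ∫φ*·(−ħ² φ'') dx = 67.598, so ⟨p²⟩ = 67.598 / 2.1999.
⟨p²⟩ = 30.728.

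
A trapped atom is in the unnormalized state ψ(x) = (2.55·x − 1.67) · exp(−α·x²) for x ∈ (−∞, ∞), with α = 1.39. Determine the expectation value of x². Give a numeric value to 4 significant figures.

⟨x²⟩ = ∫ x²·|ψ|² dx / ∫|ψ|² dx (integrals over the domain).
Expand each integrand as polynomial × e^(−2αx²) and use ∫x^(2j)·e^(−2αx²) dx = (2j−1)!!/(4α)^j · √(π/(2α)), odd powers → 0; here √(π/(2α)) = 1.0630.
State is unnormalized: ∫|ψ|² dx = 4.2080, and ∫ψ*·x²·ψ dx = 1.2040, so ⟨x²⟩ = 1.2040 / 4.2080.
⟨x²⟩ = 0.28613.

0.2861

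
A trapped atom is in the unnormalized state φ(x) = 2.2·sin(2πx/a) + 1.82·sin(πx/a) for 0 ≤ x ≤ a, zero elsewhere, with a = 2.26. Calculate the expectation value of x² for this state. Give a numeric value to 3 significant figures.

⟨x²⟩ = ∫ x²·|φ|² dx / ∫|φ|² dx (integrals over the domain).
On 0 ≤ x ≤ a (j ≠ l): ∫sin²(jπx/a) dx = a/2, ∫sin(jπx/a)·sin(lπx/a) dx = 0; diagonal moments ∫x·sin²(jπx/a) dx = a²/4, ∫x²·sin²(jπx/a) dx = a³·(1/6 − 1/(4j²π²)); cross terms ∫x·sin(jπx/a)·sin(lπx/a) dx = 0 for j + l even and −4jla²/(π²(j² − l²)²) for j + l odd, ∫x²·sin(jπx/a)·sin(lπx/a) dx = (−1)^(j+l)·4jla³/(π²(j² − l²)²); higher powers the same way via product-to-sum and parts.
State is unnormalized: ∫|φ|² dx = 9.2122, and ∫φ*·x²·φ dx = 6.0365, so ⟨x²⟩ = 6.0365 / 9.2122.
⟨x²⟩ = 0.65528.

0.655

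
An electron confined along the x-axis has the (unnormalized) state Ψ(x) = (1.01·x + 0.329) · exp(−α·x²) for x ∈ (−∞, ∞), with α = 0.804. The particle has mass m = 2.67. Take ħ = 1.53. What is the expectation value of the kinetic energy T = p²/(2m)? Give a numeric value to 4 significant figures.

0.8780

T = −(ħ²/2m) d²/dx², so ⟨T⟩ = −(ħ²/2m) ∫ Ψ*·Ψ'' dx / ∫|Ψ|² dx; with m = 2.67.
Expand each integrand as polynomial × e^(−2αx²) and use ∫x^(2j)·e^(−2αx²) dx = (2j−1)!!/(4α)^j · √(π/(2α)), odd powers → 0; here √(π/(2α)) = 1.3978. Differentiate with the product rule, d/dx e^(−αx²) = −2αx·e^(−αx²).
State is unnormalized: ∫|Ψ|² dx = 0.59466, and ∫Ψ*·(−ħ²/2m · Ψ'') dx = 0.52211, so ⟨T⟩ = 0.52211 / 0.59466.
⟨T⟩ = 0.87801.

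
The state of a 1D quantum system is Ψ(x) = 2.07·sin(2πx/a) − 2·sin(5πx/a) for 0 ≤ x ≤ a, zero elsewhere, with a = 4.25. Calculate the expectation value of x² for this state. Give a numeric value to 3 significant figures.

⟨x²⟩ = ∫ x²·|Ψ|² dx / ∫|Ψ|² dx (integrals over the domain).
On 0 ≤ x ≤ a (j ≠ l): ∫sin²(jπx/a) dx = a/2, ∫sin(jπx/a)·sin(lπx/a) dx = 0; diagonal moments ∫x·sin²(jπx/a) dx = a²/4, ∫x²·sin²(jπx/a) dx = a³·(1/6 − 1/(4j²π²)); cross terms ∫x·sin(jπx/a)·sin(lπx/a) dx = 0 for j + l even and −4jla²/(π²(j² − l²)²) for j + l odd, ∫x²·sin(jπx/a)·sin(lπx/a) dx = (−1)^(j+l)·4jla³/(π²(j² − l²)²); higher powers the same way via product-to-sum and parts.
State is unnormalized: ∫|Ψ|² dx = 17.605, and ∫Ψ*·x²·Ψ dx = 109.45, so ⟨x²⟩ = 109.45 / 17.605.
⟨x²⟩ = 6.2166.

6.22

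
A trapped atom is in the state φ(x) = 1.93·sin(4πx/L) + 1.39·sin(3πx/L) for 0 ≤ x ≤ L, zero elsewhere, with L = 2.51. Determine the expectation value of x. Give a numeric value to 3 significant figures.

⟨x⟩ = ∫ x·|φ|² dx / ∫|φ|² dx (integrals over the domain).
On 0 ≤ x ≤ L (j ≠ l): ∫sin²(jπx/L) dx = L/2, ∫sin(jπx/L)·sin(lπx/L) dx = 0; diagonal moments ∫x·sin²(jπx/L) dx = L²/4, ∫x²·sin²(jπx/L) dx = L³·(1/6 − 1/(4j²π²)); cross terms ∫x·sin(jπx/L)·sin(lπx/L) dx = 0 for j + l even and −4jlL²/(π²(j² − l²)²) for j + l odd, ∫x²·sin(jπx/L)·sin(lπx/L) dx = (−1)^(j+l)·4jlL³/(π²(j² − l²)²); higher powers the same way via product-to-sum and parts.
State is unnormalized: ∫|φ|² dx = 7.0995, and ∫φ*·x·φ dx = 5.5549, so ⟨x⟩ = 5.5549 / 7.0995.
⟨x⟩ = 0.78243.

0.782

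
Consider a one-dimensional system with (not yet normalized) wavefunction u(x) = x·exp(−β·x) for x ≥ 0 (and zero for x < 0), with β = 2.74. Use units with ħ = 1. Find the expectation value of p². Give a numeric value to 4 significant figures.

7.508

p² u = −ħ² d²u/dx²; ⟨p²⟩ = −ħ² ∫ u*·u'' dx / ∫|u|² dx.
Differentiate x·exp(−β·x) with the product rule; every integrand then reduces to terms xʲ·e^(−2βx) on [0, ∞), with ∫₀^∞ xʲ·e^(−2βx) dx = j!/(2β)^(j+1).
State is unnormalized: ∫|u|² dx = 0.012153, and ∫u*·(−ħ² u'') dx = 0.091241, so ⟨p²⟩ = 0.091241 / 0.012153.
⟨p²⟩ = 7.5076.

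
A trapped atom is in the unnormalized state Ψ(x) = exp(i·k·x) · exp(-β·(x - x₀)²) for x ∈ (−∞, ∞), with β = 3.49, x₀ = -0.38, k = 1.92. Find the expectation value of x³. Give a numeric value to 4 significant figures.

⟨x³⟩ = ∫ x³·|Ψ|² dx / ∫|Ψ|² dx (integrals over the domain).
Gaussian moments (u = x − x₀): ∫u^(2j)·e^(−2βu²) du = (2j−1)!!/(4β)^j · √(π/(2β)), odd powers integrate to 0; here √(π/(2β)) = 0.67088.
State is unnormalized: ∫|Ψ|² dx = 0.67088, and ∫Ψ*·x³·Ψ dx = -0.091598, so ⟨x³⟩ = -0.091598 / 0.67088.
⟨x³⟩ = -0.13653.

-0.1365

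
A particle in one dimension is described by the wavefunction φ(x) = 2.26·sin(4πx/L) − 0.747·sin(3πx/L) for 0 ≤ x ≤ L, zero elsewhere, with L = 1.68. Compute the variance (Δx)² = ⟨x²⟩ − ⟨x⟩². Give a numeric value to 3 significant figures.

0.186

Compute ⟨x⟩ and ⟨x²⟩ separately, then (Δx)² = ⟨x²⟩ − ⟨x⟩².
On 0 ≤ x ≤ L (j ≠ l): ∫sin²(jπx/L) dx = L/2, ∫sin(jπx/L)·sin(lπx/L) dx = 0; diagonal moments ∫x·sin²(jπx/L) dx = L²/4, ∫x²·sin²(jπx/L) dx = L³·(1/6 − 1/(4j²π²)); cross terms ∫x·sin(jπx/L)·sin(lπx/L) dx = 0 for j + l even and −4jlL²/(π²(j² − l²)²) for j + l odd, ∫x²·sin(jπx/L)·sin(lπx/L) dx = (−1)^(j+l)·4jlL³/(π²(j² − l²)²); higher powers the same way via product-to-sum and parts.
Normalization: ∫|φ|² dx = 4.7591.
⟨x⟩ = 1.0387 and ⟨x²⟩ = 1.2651.
(Δx)² = 1.2651 − (1.0387)² = 0.18608.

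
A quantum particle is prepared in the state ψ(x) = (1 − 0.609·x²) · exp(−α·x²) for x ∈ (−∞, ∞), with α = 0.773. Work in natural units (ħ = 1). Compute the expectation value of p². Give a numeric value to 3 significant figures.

1.78

p² ψ = −ħ² d²ψ/dx²; ⟨p²⟩ = −ħ² ∫ ψ*·ψ'' dx / ∫|ψ|² dx.
Expand each integrand as polynomial × e^(−2αx²) and use ∫x^(2j)·e^(−2αx²) dx = (2j−1)!!/(4α)^j · √(π/(2α)), odd powers → 0; here √(π/(2α)) = 1.4255. Differentiate with the product rule, d/dx e^(−αx²) = −2αx·e^(−αx²).
State is unnormalized: ∫|ψ|² dx = 1.0299, and ∫ψ*·(−ħ² ψ'') dx = 1.8352, so ⟨p²⟩ = 1.8352 / 1.0299.
⟨p²⟩ = 1.7820.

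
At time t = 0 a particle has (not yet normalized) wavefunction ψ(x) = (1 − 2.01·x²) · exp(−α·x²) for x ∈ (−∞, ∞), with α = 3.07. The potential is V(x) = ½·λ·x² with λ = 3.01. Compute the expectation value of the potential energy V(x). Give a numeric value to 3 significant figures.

0.0683

⟨V⟩ = ∫ V(x)·|ψ|² dx / ∫|ψ|² dx.
Expand each integrand as polynomial × e^(−2αx²) and use ∫x^(2j)·e^(−2αx²) dx = (2j−1)!!/(4α)^j · √(π/(2α)), odd powers → 0; here √(π/(2α)) = 0.71530.
State is unnormalized: ∫|ψ|² dx = 0.53863, and ∫ψ*·V(x)·ψ dx = 0.036801, so ⟨V⟩ = 0.036801 / 0.53863.
⟨V⟩ = 0.068323.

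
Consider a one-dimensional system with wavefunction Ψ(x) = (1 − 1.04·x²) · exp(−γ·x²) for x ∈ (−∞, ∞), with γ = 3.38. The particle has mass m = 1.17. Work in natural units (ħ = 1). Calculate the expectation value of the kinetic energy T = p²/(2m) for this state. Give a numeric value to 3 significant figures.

T = −(ħ²/2m) d²/dx², so ⟨T⟩ = −(ħ²/2m) ∫ Ψ*·Ψ'' dx / ∫|Ψ|² dx; with m = 1.17.
Expand each integrand as polynomial × e^(−2γx²) and use ∫x^(2j)·e^(−2γx²) dx = (2j−1)!!/(4γ)^j · √(π/(2γ)), odd powers → 0; here √(π/(2γ)) = 0.68171. Differentiate with the product rule, d/dx e^(−γx²) = −2γx·e^(−γx²).
State is unnormalized: ∫|Ψ|² dx = 0.58894, and ∫Ψ*·(−ħ²/2m · Ψ'') dx = 1.1770, so ⟨T⟩ = 1.1770 / 0.58894.
⟨T⟩ = 1.9985.

2.00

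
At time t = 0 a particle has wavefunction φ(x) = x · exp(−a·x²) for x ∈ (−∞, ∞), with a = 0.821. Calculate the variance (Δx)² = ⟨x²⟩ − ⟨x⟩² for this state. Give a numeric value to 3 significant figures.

Compute ⟨x⟩ and ⟨x²⟩ separately, then (Δx)² = ⟨x²⟩ − ⟨x⟩².
Expand each integrand as polynomial × e^(−2ax²) and use ∫x^(2j)·e^(−2ax²) dx = (2j−1)!!/(4a)^j · √(π/(2a)), odd powers → 0; here √(π/(2a)) = 1.3832.
Normalization: ∫|φ|² dx = 0.42120.
⟨x⟩ = 0.0000 and ⟨x²⟩ = 0.91352.
(Δx)² = 0.91352 − (0.0000)² = 0.91352.

0.914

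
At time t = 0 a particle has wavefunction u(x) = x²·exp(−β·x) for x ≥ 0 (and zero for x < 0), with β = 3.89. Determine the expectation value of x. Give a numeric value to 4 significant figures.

0.6427

⟨x⟩ = ∫ x·|u|² dx / ∫|u|² dx (integrals over the domain).
Every integrand reduces to terms xʲ·e^(−2βx) on [0, ∞); use ∫₀^∞ xʲ·e^(−2βx) dx = j!/(2β)^(j+1).
State is unnormalized: ∫|u|² dx = 0.00084200, and ∫u*·x·u dx = 0.00054113, so ⟨x⟩ = 0.00054113 / 0.00084200.
⟨x⟩ = 0.64267.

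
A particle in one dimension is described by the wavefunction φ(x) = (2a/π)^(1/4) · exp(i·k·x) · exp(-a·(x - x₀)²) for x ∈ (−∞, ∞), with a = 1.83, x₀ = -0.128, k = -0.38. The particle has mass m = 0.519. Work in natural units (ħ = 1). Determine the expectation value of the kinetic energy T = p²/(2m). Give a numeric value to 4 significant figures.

1.902

T = −(ħ²/2m) d²/dx², so ⟨T⟩ = −(ħ²/2m) ∫ φ*·φ'' dx; with m = 0.519.
Gaussian moments (u = x − x₀): ∫u^(2j)·e^(−2au²) du = (2j−1)!!/(4a)^j · √(π/(2a)), odd powers integrate to 0; here √(π/(2a)) = 0.92648. Derivatives: φ′ = (ik − 2au)·φ, φ″ = ((ik − 2au)² − 2a)·φ; the odd-in-u pieces drop out.
⟨T⟩ = 1.9021.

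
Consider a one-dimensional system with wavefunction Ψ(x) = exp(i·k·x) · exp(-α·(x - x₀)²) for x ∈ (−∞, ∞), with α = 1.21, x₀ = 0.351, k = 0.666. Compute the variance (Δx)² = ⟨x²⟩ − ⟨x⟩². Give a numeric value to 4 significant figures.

0.2066

Compute ⟨x⟩ and ⟨x²⟩ separately, then (Δx)² = ⟨x²⟩ − ⟨x⟩².
Gaussian moments (u = x − x₀): ∫u^(2j)·e^(−2αu²) du = (2j−1)!!/(4α)^j · √(π/(2α)), odd powers integrate to 0; here √(π/(2α)) = 1.1394.
Normalization: ∫|Ψ|² dx = 1.1394.
⟨x⟩ = 0.35100 and ⟨x²⟩ = 0.32981.
(Δx)² = 0.32981 − (0.35100)² = 0.20661.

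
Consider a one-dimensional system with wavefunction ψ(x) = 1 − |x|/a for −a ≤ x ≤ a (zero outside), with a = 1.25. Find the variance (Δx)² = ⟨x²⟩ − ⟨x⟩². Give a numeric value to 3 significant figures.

Compute ⟨x⟩ and ⟨x²⟩ separately, then (Δx)² = ⟨x²⟩ − ⟨x⟩².
ψ is even, so ∫ over [−a, a] = 2∫₀ᵃ with ψ = 1 − x/a there: ∫₀ᵃ (1 − x/a)² dx = a/3, ∫₀ᵃ x²(1 − x/a)² dx = a³/30, ∫₀ᵃ x⁴(1 − x/a)² dx = a⁵/105.
Normalization: ∫|ψ|² dx = 0.83333.
⟨x⟩ = 0.0000 and ⟨x²⟩ = 0.15625.
(Δx)² = 0.15625 − (0.0000)² = 0.15625.

0.156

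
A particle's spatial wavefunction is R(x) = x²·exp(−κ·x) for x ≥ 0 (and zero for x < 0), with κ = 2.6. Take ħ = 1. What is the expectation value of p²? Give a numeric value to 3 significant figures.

2.25

p² R = −ħ² d²R/dx²; ⟨p²⟩ = −ħ² ∫ R*·R'' dx / ∫|R|² dx.
Differentiate x²·exp(−κ·x) with the product rule; every integrand then reduces to terms xʲ·e^(−2κx) on [0, ∞), with ∫₀^∞ xʲ·e^(−2κx) dx = j!/(2κ)^(j+1).
State is unnormalized: ∫|R|² dx = 0.0063124, and ∫R*·(−ħ² R'') dx = 0.014224, so ⟨p²⟩ = 0.014224 / 0.0063124.
⟨p²⟩ = 2.2533.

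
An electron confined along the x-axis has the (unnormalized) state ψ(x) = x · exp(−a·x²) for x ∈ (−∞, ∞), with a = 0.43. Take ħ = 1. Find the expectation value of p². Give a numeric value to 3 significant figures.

1.29

p² ψ = −ħ² d²ψ/dx²; ⟨p²⟩ = −ħ² ∫ ψ*·ψ'' dx / ∫|ψ|² dx.
Expand each integrand as polynomial × e^(−2ax²) and use ∫x^(2j)·e^(−2ax²) dx = (2j−1)!!/(4a)^j · √(π/(2a)), odd powers → 0; here √(π/(2a)) = 1.9113. Differentiate with the product rule, d/dx e^(−ax²) = −2ax·e^(−ax²).
State is unnormalized: ∫|ψ|² dx = 1.1112, and ∫ψ*·(−ħ² ψ'') dx = 1.4335, so ⟨p²⟩ = 1.4335 / 1.1112.
⟨p²⟩ = 1.2900.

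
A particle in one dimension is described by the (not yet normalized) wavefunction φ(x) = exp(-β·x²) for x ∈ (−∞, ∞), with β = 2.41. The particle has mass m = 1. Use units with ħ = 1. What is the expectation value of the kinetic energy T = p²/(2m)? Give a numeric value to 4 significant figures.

T = −(ħ²/2m) d²/dx², so ⟨T⟩ = −(ħ²/2m) ∫ φ*·φ'' dx / ∫|φ|² dx; with m = 1.
Gaussian moments: ∫x^(2j)·e^(−2βx²) dx = (2j−1)!!/(4β)^j · √(π/(2β)), odd powers integrate to 0; here √(π/(2β)) = 0.80733. Derivatives: d/dx e^(−βx²) = −2βx·e^(−βx²), d²/dx² e^(−βx²) = (4β²x² − 2β)·e^(−βx²).
State is unnormalized: ∫|φ|² dx = 0.80733, and ∫φ*·(−ħ²/2m · φ'') dx = 0.97283, so ⟨T⟩ = 0.97283 / 0.80733.
⟨T⟩ = 1.2050.

1.205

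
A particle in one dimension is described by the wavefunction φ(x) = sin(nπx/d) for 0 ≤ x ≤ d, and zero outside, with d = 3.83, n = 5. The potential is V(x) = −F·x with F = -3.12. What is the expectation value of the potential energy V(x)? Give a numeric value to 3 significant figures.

5.97

⟨V⟩ = ∫ V(x)·|φ|² dx / ∫|φ|² dx.
With sin²θ = (1 − cos2θ)/2 on 0 ≤ x ≤ d: ∫sin²(nπx/d) dx = d/2, ∫x·sin²(nπx/d) dx = d²/4, ∫x²·sin²(nπx/d) dx = d³·(1/6 − 1/(4n²π²)); higher powers xᵏ the same way, integrating xᵏ·cos(2nπx/d) by parts.
State is unnormalized: ∫|φ|² dx = 1.9150, and ∫φ*·V(x)·φ dx = 11.442, so ⟨V⟩ = 11.442 / 1.9150.
⟨V⟩ = 5.9748.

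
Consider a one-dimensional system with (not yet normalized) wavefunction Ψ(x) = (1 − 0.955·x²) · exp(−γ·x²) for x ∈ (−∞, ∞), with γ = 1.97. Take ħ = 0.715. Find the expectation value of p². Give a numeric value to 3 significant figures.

1.69

p² Ψ = −ħ² d²Ψ/dx²; ⟨p²⟩ = −ħ² ∫ Ψ*·Ψ'' dx / ∫|Ψ|² dx.
Expand each integrand as polynomial × e^(−2γx²) and use ∫x^(2j)·e^(−2γx²) dx = (2j−1)!!/(4γ)^j · √(π/(2γ)), odd powers → 0; here √(π/(2γ)) = 0.89295. Differentiate with the product rule, d/dx e^(−γx²) = −2γx·e^(−γx²).
State is unnormalized: ∫|Ψ|² dx = 0.71586, and ∫Ψ*·(−ħ² Ψ'') dx = 1.2097, so ⟨p²⟩ = 1.2097 / 0.71586.
⟨p²⟩ = 1.6899.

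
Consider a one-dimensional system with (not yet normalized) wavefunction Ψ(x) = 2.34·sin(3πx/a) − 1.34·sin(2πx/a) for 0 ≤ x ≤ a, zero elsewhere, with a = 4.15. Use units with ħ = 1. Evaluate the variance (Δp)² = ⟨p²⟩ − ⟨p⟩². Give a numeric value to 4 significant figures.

Compute ⟨p⟩ and ⟨p²⟩ separately; (Δp)² = ⟨p²⟩ − ⟨p⟩².
d²/dx² sin(jπx/a) = −(jπ/a)²·sin(jπx/a); on 0 ≤ x ≤ a, ∫sin²(jπx/a) dx = a/2 and ∫sin(jπx/a)·sin(lπx/a) dx = 0 for j ≠ l, so only diagonal terms survive in ∫|Ψ|² and ∫Ψ·Ψ″; ∫Ψ·Ψ′ dx = [Ψ²/2] between the walls = 0.
Normalization: ∫|Ψ|² dx = 15.088.
⟨p⟩ = 0.0000 and ⟨p²⟩ = 4.4500.
(Δp)² = 4.4500 − (0.0000)² = 4.4500.

4.450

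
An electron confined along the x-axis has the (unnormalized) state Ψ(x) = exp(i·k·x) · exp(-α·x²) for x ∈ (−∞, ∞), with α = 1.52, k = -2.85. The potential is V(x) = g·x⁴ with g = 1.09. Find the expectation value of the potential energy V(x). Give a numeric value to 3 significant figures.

0.0885

⟨V⟩ = ∫ V(x)·|Ψ|² dx / ∫|Ψ|² dx.
Gaussian moments: ∫x^(2j)·e^(−2αx²) dx = (2j−1)!!/(4α)^j · √(π/(2α)), odd powers integrate to 0; here √(π/(2α)) = 1.0166.
State is unnormalized: ∫|Ψ|² dx = 1.0166, and ∫Ψ*·V(x)·Ψ dx = 0.089925, so ⟨V⟩ = 0.089925 / 1.0166.
⟨V⟩ = 0.088459.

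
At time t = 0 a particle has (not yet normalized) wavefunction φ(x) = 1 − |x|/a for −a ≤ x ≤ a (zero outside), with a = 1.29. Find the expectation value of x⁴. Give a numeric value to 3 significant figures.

⟨x⁴⟩ = ∫ x⁴·|φ|² dx / ∫|φ|² dx (integrals over the domain).
φ is even, so ∫ over [−a, a] = 2∫₀ᵃ with φ = 1 − x/a there: ∫₀ᵃ (1 − x/a)² dx = a/3, ∫₀ᵃ x²(1 − x/a)² dx = a³/30, ∫₀ᵃ x⁴(1 − x/a)² dx = a⁵/105.
State is unnormalized: ∫|φ|² dx = 0.86000, and ∫φ*·x⁴·φ dx = 0.068044, so ⟨x⁴⟩ = 0.068044 / 0.86000.
⟨x⁴⟩ = 0.079121.

0.0791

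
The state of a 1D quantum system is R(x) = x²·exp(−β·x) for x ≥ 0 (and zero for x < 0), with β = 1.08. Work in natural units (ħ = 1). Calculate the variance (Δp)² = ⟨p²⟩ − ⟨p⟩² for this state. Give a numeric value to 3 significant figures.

Compute ⟨p⟩ and ⟨p²⟩ separately; (Δp)² = ⟨p²⟩ − ⟨p⟩².
Differentiate x²·exp(−β·x) with the product rule; every integrand then reduces to terms xʲ·e^(−2βx) on [0, ∞), with ∫₀^∞ xʲ·e^(−2βx) dx = j!/(2β)^(j+1).
Normalization: ∫|R|² dx = 0.51044.
⟨p⟩ = 0.0000 and ⟨p²⟩ = 0.38880.
(Δp)² = 0.38880 − (0.0000)² = 0.38880.

0.389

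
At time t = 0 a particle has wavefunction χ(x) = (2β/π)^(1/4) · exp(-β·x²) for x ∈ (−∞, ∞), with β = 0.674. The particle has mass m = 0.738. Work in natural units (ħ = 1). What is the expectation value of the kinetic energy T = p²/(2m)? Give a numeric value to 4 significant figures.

0.4566

T = −(ħ²/2m) d²/dx², so ⟨T⟩ = −(ħ²/2m) ∫ χ*·χ'' dx; with m = 0.738.
Gaussian moments: ∫x^(2j)·e^(−2βx²) dx = (2j−1)!!/(4β)^j · √(π/(2β)), odd powers integrate to 0; here √(π/(2β)) = 1.5266. Derivatives: d/dx e^(−βx²) = −2βx·e^(−βx²), d²/dx² e^(−βx²) = (4β²x² − 2β)·e^(−βx²).
⟨T⟩ = 0.45664.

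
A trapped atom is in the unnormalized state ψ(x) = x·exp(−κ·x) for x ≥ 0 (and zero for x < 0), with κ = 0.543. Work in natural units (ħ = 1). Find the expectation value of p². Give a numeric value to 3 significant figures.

0.295

p² ψ = −ħ² d²ψ/dx²; ⟨p²⟩ = −ħ² ∫ ψ*·ψ'' dx / ∫|ψ|² dx.
Differentiate x·exp(−κ·x) with the product rule; every integrand then reduces to terms xʲ·e^(−2κx) on [0, ∞), with ∫₀^∞ xʲ·e^(−2κx) dx = j!/(2κ)^(j+1).
State is unnormalized: ∫|ψ|² dx = 1.5615, and ∫ψ*·(−ħ² ψ'') dx = 0.46041, so ⟨p²⟩ = 0.46041 / 1.5615.
⟨p²⟩ = 0.29485.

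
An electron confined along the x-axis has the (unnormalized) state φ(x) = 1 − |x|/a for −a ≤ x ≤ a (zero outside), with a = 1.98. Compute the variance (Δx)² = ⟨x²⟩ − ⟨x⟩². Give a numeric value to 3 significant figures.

0.392

Compute ⟨x⟩ and ⟨x²⟩ separately, then (Δx)² = ⟨x²⟩ − ⟨x⟩².
φ is even, so ∫ over [−a, a] = 2∫₀ᵃ with φ = 1 − x/a there: ∫₀ᵃ (1 − x/a)² dx = a/3, ∫₀ᵃ x²(1 − x/a)² dx = a³/30, ∫₀ᵃ x⁴(1 − x/a)² dx = a⁵/105.
Normalization: ∫|φ|² dx = 1.3200.
⟨x⟩ = 0.0000 and ⟨x²⟩ = 0.39204.
(Δx)² = 0.39204 − (0.0000)² = 0.39204.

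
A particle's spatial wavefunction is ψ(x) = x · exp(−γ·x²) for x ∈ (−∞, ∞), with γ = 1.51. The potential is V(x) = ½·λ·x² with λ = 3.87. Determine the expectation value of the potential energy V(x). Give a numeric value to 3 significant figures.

0.961

⟨V⟩ = ∫ V(x)·|ψ|² dx / ∫|ψ|² dx.
Expand each integrand as polynomial × e^(−2γx²) and use ∫x^(2j)·e^(−2γx²) dx = (2j−1)!!/(4γ)^j · √(π/(2γ)), odd powers → 0; here √(π/(2γ)) = 1.0199.
State is unnormalized: ∫|ψ|² dx = 0.16886, and ∫ψ*·V(x)·ψ dx = 0.16229, so ⟨V⟩ = 0.16229 / 0.16886.
⟨V⟩ = 0.96109.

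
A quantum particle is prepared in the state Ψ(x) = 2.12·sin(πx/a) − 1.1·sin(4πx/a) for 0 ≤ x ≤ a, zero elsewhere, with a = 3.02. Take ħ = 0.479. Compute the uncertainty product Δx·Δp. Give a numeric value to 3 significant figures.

Δx = √(⟨x²⟩−⟨x⟩²), Δp = √(⟨p²⟩−⟨p⟩²).
On 0 ≤ x ≤ a (j ≠ l): ∫sin²(jπx/a) dx = a/2, ∫sin(jπx/a)·sin(lπx/a) dx = 0; diagonal moments ∫x·sin²(jπx/a) dx = a²/4, ∫x²·sin²(jπx/a) dx = a³·(1/6 − 1/(4j²π²)); cross terms ∫x·sin(jπx/a)·sin(lπx/a) dx = 0 for j + l even and −4jla²/(π²(j² − l²)²) for j + l odd, ∫x²·sin(jπx/a)·sin(lπx/a) dx = (−1)^(j+l)·4jla³/(π²(j² − l²)²); higher powers the same way via product-to-sum and parts. d²/dx² sin(jπx/a) = −(jπ/a)²·sin(jπx/a); on 0 ≤ x ≤ a, ∫sin²(jπx/a) dx = a/2 and ∫sin(jπx/a)·sin(lπx/a) dx = 0 for j ≠ l, so only diagonal terms survive in ∫|Ψ|² and ∫Ψ·Ψ″; ∫Ψ·Ψ′ dx = [Ψ²/2] between the walls = 0.
Normalization: ∫|Ψ|² dx = 8.6136.
⟨x⟩ = 1.5456, ⟨x²⟩ = 2.7774 ⇒ Δx = 0.62338.
⟨p⟩ = 0.0000, ⟨p²⟩ = 1.0383 ⇒ Δp = 1.0190.
Δx·Δp = 0.63520.

0.635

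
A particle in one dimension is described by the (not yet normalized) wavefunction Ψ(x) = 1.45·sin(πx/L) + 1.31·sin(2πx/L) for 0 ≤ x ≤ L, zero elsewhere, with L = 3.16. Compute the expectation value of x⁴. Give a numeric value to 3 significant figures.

⟨x⁴⟩ = ∫ x⁴·|Ψ|² dx / ∫|Ψ|² dx (integrals over the domain).
On 0 ≤ x ≤ L (j ≠ l): ∫sin²(jπx/L) dx = L/2, ∫sin(jπx/L)·sin(lπx/L) dx = 0; diagonal moments ∫x·sin²(jπx/L) dx = L²/4, ∫x²·sin²(jπx/L) dx = L³·(1/6 − 1/(4j²π²)); cross terms ∫x·sin(jπx/L)·sin(lπx/L) dx = 0 for j + l even and −4jlL²/(π²(j² − l²)²) for j + l odd, ∫x²·sin(jπx/L)·sin(lπx/L) dx = (−1)^(j+l)·4jlL³/(π²(j² − l²)²); higher powers the same way via product-to-sum and parts.
State is unnormalized: ∫|Ψ|² dx = 6.0334, and ∫Ψ*·x⁴·Ψ dx = 15.298, so ⟨x⁴⟩ = 15.298 / 6.0334.
⟨x⁴⟩ = 2.5356.

2.54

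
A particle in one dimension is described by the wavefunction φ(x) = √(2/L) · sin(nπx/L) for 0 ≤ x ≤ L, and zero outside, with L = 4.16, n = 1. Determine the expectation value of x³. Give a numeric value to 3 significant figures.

12.5

⟨x³⟩ = ∫ x³·|φ|² dx (integrals over the domain).
With sin²θ = (1 − cos2θ)/2 on 0 ≤ x ≤ L: ∫sin²(nπx/L) dx = L/2, ∫x·sin²(nπx/L) dx = L²/4, ∫x²·sin²(nπx/L) dx = L³·(1/6 − 1/(4n²π²)); higher powers xᵏ the same way, integrating xᵏ·cos(2nπx/L) by parts.
⟨x³⟩ = 12.527.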